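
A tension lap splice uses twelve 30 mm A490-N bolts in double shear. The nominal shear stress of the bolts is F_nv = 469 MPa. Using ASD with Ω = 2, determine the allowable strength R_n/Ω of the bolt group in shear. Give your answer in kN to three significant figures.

3980 kN

A_b = π × 30² / 4 = 706.9 mm².
R_n = F_nv · A_b · n · n_s = 469 × 706.9 × 12 × 2 / 1000 = 7956 kN.
Allowable strength R_n/Ω = 7956 / 2 = 3980 kN.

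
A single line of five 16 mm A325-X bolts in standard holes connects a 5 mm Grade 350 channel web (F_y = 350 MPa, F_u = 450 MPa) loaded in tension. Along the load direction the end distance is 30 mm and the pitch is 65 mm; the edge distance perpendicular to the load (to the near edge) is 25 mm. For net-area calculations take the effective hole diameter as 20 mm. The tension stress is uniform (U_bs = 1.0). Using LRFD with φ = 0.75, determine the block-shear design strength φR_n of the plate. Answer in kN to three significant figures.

228 kN

Shear plane L_v = 30 + 4·65 = 290 mm; A_gv = 290 × 5 = 1450 mm².
A_nv = (290 − 4.5·20) × 5 = 1000 mm².
A_nt = (25 − 0.5·20) × 5 = 75 mm².
0.6 F_u A_nv = 270 kN; 0.6 F_y A_gv = 304.5 kN → shear rupture governs the shear term.
R_n = 270 + 1.0 × 450 × 75 / 1000 = 303.8 kN.
Design strength φR_n = 0.75 × 303.8 = 228 kN.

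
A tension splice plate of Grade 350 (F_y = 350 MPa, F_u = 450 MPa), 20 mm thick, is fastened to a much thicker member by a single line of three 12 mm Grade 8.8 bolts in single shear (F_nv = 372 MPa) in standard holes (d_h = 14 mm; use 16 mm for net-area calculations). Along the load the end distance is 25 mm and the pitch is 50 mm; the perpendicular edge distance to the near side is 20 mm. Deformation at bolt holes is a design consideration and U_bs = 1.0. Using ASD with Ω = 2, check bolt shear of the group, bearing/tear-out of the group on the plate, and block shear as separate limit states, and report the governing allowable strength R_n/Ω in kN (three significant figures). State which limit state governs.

63.1 kN (bolt shear governs)

Bolt shear: A_b = π·12²/4 = 113.1 mm²; R_n = 372 × 113.1 × 3 × 1 / 1000 = 126.2 kN → 126.2 / 2 = 63.1 kN.
Bearing: edge l_c = 18, r_n = 194.4 kN; interior l_c = 36, r_n = 259.2 kN; R_n = 194.4 + 2·259.2 = 712.8 kN → 356 kN.
Block shear: A_gv = 2500, A_nv = 1700, A_nt = 240 mm²; R_n = min(0.6F_uA_nv, 0.6F_yA_gv) + U_bs·F_u·A_nt = 567 kN → 284 kN.
Bolt shear governs: 63.1 kN.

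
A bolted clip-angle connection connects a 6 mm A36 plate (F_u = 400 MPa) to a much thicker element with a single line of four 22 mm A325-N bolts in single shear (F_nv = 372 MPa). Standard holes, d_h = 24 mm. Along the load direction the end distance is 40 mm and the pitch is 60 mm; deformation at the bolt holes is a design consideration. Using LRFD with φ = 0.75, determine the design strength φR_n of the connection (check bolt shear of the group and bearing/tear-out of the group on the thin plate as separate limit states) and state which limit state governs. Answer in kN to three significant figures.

294 kN (bearing governs)

Bolt shear: A_b = π·22²/4 = 380.1 mm²; R_n = 372 × 380.1 × 4 × 1 / 1000 = 565.6 kN → 0.75 × 565.6 = 424 kN.
Bearing (1.2 l_c t F_u ≤ 2.4 d t F_u): upper limit = 2.4·22·6·400 / 1000 = 126.7 kN.
  Edge l_c = 40 − 24/2 = 28 → r_n = 80.64 kN; interior l_c = 60 − 24 = 36 → r_n = 103.7 kN.
  R_n,bearing = 1·80.64 + 3·103.7 = 391.7 kN → 0.75 × 391.7 = 294 kN.
Bearing governs: 294 kN.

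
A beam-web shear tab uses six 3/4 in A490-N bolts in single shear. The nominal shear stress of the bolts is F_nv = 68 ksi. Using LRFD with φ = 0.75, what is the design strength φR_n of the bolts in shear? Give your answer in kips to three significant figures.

A_b = π × 0.75² / 4 = 0.4418 in².
R_n = F_nv · A_b · n · n_s = 68 × 0.4418 × 6 × 1 = 180.2 kips.
Design strength φR_n = 0.75 × 180.2 = 135 kips.

135 kips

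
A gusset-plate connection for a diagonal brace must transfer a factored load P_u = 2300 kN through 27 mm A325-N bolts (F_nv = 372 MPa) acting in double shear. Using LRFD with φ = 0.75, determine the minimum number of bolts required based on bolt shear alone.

8 bolts

A_b = π·27²/4 = 572.6 mm².
Per-bolt design strength φR_n = 0.75 × 372 × 572.6 × 2 / 1000 = 319.5 kN.
n ≥ 2300 / 319.5 = 7.199 → use 8 bolts.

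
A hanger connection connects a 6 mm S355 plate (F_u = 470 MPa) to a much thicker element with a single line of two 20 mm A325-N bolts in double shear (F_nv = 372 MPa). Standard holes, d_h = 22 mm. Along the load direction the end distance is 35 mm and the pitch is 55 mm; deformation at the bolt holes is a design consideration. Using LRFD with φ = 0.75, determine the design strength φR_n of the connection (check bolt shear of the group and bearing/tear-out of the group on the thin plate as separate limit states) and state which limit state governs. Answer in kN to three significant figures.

Bolt shear: A_b = π·20²/4 = 314.2 mm²; R_n = 372 × 314.2 × 2 × 2 / 1000 = 467.5 kN → 0.75 × 467.5 = 351 kN.
Bearing (1.2 l_c t F_u ≤ 2.4 d t F_u): upper limit = 2.4·20·6·470 / 1000 = 135.4 kN.
  Edge l_c = 35 − 22/2 = 24 → r_n = 81.22 kN; interior l_c = 55 − 22 = 33 → r_n = 111.7 kN.
  R_n,bearing = 1·81.22 + 1·111.7 = 192.9 kN → 0.75 × 192.9 = 145 kN.
Bearing governs: 145 kN.

145 kN (bearing governs)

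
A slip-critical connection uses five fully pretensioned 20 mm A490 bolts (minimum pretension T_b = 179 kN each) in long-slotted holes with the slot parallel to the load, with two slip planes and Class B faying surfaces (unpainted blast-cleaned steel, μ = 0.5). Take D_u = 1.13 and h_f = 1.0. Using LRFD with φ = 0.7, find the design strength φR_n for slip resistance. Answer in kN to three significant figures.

708 kN

R_n = μ · D_u · h_f · T_b · n_s · n_b = 0.5 × 1.13 × 1.0 × 179 × 2 × 5 = 1011 kN.
Design strength φR_n = 0.7 × 1011 = 708 kN.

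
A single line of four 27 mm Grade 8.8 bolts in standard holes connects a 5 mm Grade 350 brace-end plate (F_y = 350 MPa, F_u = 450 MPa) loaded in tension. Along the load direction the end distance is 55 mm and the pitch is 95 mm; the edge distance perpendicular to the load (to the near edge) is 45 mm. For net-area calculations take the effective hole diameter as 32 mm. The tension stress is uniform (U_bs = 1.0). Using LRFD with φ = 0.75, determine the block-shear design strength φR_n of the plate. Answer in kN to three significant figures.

280 kN

Shear plane L_v = 55 + 3·95 = 340 mm; A_gv = 340 × 5 = 1700 mm².
A_nv = (340 − 3.5·32) × 5 = 1140 mm².
A_nt = (45 − 0.5·32) × 5 = 145 mm².
0.6 F_u A_nv = 307.8 kN; 0.6 F_y A_gv = 357 kN → shear rupture governs the shear term.
R_n = 307.8 + 1.0 × 450 × 145 / 1000 = 373.1 kN.
Design strength φR_n = 0.75 × 373.1 = 280 kN.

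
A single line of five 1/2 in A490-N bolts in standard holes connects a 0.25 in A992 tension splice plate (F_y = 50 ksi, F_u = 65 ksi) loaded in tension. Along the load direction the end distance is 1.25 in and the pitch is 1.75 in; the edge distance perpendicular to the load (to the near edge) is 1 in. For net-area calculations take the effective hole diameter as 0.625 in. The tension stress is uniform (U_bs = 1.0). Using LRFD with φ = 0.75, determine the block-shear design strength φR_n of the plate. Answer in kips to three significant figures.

Shear plane L_v = 1.25 + 4·1.75 = 8.25 in; A_gv = 8.25 × 0.25 = 2.062 in².
A_nv = (8.25 − 4.5·0.625) × 0.25 = 1.359 in².
A_nt = (1 − 0.5·0.625) × 0.25 = 0.1719 in².
0.6 F_u A_nv = 53.02 kips; 0.6 F_y A_gv = 61.88 kips → shear rupture governs the shear term.
R_n = 53.02 + 1.0 × 65 × 0.1719 = 64.19 kips.
Design strength φR_n = 0.75 × 64.19 = 48.1 kips.

48.1 kips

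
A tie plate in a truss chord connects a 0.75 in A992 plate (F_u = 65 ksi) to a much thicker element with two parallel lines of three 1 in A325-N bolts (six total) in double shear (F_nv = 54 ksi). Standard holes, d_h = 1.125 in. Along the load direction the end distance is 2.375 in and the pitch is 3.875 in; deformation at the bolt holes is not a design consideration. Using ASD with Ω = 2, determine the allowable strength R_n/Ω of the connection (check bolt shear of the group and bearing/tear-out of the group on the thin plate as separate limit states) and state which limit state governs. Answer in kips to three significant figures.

Bolt shear: A_b = π·1²/4 = 0.7854 in²; R_n = 54 × 0.7854 × 6 × 2 = 508.9 kips → 508.9 / 2 = 254 kips.
Bearing (1.5 l_c t F_u ≤ 3.0 d t F_u): upper limit = 3.0·1·0.75·65 = 146.2 kips.
  Edge l_c = 2.375 − 1.125/2 = 1.812 → r_n = 132.5 kips; interior l_c = 3.875 − 1.125 = 2.75 → r_n = 146.2 kips.
  R_n,bearing = 2·132.5 + 4·146.2 = 850.1 kips → 850.1 / 2 = 425 kips.
Bolt shear governs: 254 kips.

254 kips (bolt shear governs)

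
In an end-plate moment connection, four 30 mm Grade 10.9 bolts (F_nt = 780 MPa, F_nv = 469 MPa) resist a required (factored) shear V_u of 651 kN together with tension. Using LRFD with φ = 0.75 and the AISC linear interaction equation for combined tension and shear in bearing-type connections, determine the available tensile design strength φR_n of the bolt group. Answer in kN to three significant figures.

A_b = π·30²/4 = 706.9 mm²; f_rv = 651 × 1000 / (4 × 706.9) = 230.2 MPa.
F'_nt = 1.3 F_nt − (F_nt / φF_nv) f_rv = 1.3·780 − (780/(0.75·469))·230.2 = 503.4 MPa, capped at F_nt → F'_nt = 503.4 MPa.
R_n = F'_nt · A_b · n = 503.4 × 706.9 × 4 / 1000 = 1423 kN.
Design strength φR_n = 0.75 × 1423 = 1070 kN.

1070 kN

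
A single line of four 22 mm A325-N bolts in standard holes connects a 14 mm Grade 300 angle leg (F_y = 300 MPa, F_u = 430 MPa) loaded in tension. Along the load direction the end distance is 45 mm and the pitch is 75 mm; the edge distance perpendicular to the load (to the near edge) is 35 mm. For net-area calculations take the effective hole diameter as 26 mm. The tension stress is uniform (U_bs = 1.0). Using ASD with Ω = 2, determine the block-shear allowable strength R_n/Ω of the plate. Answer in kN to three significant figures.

Shear plane L_v = 45 + 3·75 = 270 mm; A_gv = 270 × 14 = 3780 mm².
A_nv = (270 − 3.5·26) × 14 = 2506 mm².
A_nt = (35 − 0.5·26) × 14 = 308 mm².
0.6 F_u A_nv = 646.5 kN; 0.6 F_y A_gv = 680.4 kN → shear rupture governs the shear term.
R_n = 646.5 + 1.0 × 430 × 308 / 1000 = 779 kN.
Allowable strength R_n/Ω = 779 / 2 = 389 kN.

389 kN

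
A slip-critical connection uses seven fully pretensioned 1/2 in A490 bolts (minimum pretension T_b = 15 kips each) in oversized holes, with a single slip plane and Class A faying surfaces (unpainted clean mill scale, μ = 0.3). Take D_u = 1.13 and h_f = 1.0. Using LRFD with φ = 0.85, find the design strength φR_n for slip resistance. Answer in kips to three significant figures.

30.3 kips

R_n = μ · D_u · h_f · T_b · n_s · n_b = 0.3 × 1.13 × 1.0 × 15 × 1 × 7 = 35.59 kips.
Design strength φR_n = 0.85 × 35.59 = 30.3 kips.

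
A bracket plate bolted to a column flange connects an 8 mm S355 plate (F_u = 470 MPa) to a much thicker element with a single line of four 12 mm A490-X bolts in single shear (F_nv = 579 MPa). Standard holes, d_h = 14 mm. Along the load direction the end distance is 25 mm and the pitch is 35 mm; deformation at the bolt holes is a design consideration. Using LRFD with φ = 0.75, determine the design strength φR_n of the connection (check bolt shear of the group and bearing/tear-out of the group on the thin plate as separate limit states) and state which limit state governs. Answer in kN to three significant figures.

Bolt shear: A_b = π·12²/4 = 113.1 mm²; R_n = 579 × 113.1 × 4 × 1 / 1000 = 261.9 kN → 0.75 × 261.9 = 196 kN.
Bearing (1.2 l_c t F_u ≤ 2.4 d t F_u): upper limit = 2.4·12·8·470 / 1000 = 108.3 kN.
  Edge l_c = 25 − 14/2 = 18 → r_n = 81.22 kN; interior l_c = 35 − 14 = 21 → r_n = 94.75 kN.
  R_n,bearing = 1·81.22 + 3·94.75 = 365.5 kN → 0.75 × 365.5 = 274 kN.
Bolt shear governs: 196 kN.

196 kN (bolt shear governs)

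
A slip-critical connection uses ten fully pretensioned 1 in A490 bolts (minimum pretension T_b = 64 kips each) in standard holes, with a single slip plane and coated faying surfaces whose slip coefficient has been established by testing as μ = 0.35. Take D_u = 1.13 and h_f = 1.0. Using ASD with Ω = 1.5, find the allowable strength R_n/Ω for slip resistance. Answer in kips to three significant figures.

169 kips

R_n = μ · D_u · h_f · T_b · n_s · n_b = 0.35 × 1.13 × 1.0 × 64 × 1 × 10 = 253.1 kips.
Allowable strength R_n/Ω = 253.1 / 1.5 = 169 kips.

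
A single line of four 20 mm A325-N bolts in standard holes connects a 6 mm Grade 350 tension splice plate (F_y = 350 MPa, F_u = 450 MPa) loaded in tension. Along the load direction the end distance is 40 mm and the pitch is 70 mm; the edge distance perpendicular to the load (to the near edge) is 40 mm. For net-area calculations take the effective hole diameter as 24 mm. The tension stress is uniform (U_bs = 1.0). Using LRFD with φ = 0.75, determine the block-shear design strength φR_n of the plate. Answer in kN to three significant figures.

Shear plane L_v = 40 + 3·70 = 250 mm; A_gv = 250 × 6 = 1500 mm².
A_nv = (250 − 3.5·24) × 6 = 996 mm².
A_nt = (40 − 0.5·24) × 6 = 168 mm².
0.6 F_u A_nv = 268.9 kN; 0.6 F_y A_gv = 315 kN → shear rupture governs the shear term.
R_n = 268.9 + 1.0 × 450 × 168 / 1000 = 344.5 kN.
Design strength φR_n = 0.75 × 344.5 = 258 kN.

258 kN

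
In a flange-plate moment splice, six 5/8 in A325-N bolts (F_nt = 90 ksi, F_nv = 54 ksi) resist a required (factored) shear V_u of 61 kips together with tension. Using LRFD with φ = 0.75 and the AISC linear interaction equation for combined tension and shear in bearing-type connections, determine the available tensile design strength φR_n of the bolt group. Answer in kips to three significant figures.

A_b = π·0.625²/4 = 0.3068 in²; f_rv = 61 / (6 × 0.3068) = 33.14 ksi.
F'_nt = 1.3 F_nt − (F_nt / φF_nv) f_rv = 1.3·90 − (90/(0.75·54))·33.14 = 43.36 ksi, capped at F_nt → F'_nt = 43.36 ksi.
R_n = F'_nt · A_b · n = 43.36 × 0.3068 × 6 = 79.82 kips.
Design strength φR_n = 0.75 × 79.82 = 59.9 kips.

59.9 kips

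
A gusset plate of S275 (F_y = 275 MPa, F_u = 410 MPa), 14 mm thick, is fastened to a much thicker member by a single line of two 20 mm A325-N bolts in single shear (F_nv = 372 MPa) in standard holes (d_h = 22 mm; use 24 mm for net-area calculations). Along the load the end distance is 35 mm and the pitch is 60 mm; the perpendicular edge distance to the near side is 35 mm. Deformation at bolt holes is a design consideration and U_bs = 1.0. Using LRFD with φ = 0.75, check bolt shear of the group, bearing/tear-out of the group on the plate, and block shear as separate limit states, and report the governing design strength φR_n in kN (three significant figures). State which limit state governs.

175 kN (bolt shear governs)

Bolt shear: A_b = π·20²/4 = 314.2 mm²; R_n = 372 × 314.2 × 2 × 1 / 1000 = 233.7 kN → 0.75 × 233.7 = 175 kN.
Bearing: edge l_c = 24, r_n = 165.3 kN; interior l_c = 38, r_n = 261.7 kN; R_n = 165.3 + 1·261.7 = 427.1 kN → 320 kN.
Block shear: A_gv = 1330, A_nv = 826, A_nt = 322 mm²; R_n = min(0.6F_uA_nv, 0.6F_yA_gv) + U_bs·F_u·A_nt = 335.2 kN → 251 kN.
Bolt shear governs: 175 kN.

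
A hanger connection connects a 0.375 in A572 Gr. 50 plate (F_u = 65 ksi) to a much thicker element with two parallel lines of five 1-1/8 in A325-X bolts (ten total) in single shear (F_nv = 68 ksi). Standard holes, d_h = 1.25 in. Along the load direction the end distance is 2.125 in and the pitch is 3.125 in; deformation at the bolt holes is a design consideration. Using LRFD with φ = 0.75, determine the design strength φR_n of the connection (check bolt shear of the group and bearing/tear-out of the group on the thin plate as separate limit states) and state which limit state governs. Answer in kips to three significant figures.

Bolt shear: A_b = π·1.125²/4 = 0.994 in²; R_n = 68 × 0.994 × 10 × 1 = 675.9 kips → 0.75 × 675.9 = 507 kips.
Bearing (1.2 l_c t F_u ≤ 2.4 d t F_u): upper limit = 2.4·1.125·0.375·65 = 65.81 kips.
  Edge l_c = 2.125 − 1.25/2 = 1.5 → r_n = 43.87 kips; interior l_c = 3.125 − 1.25 = 1.875 → r_n = 54.84 kips.
  R_n,bearing = 2·43.87 + 8·54.84 = 526.5 kips → 0.75 × 526.5 = 395 kips.
Bearing governs: 395 kips.

395 kips (bearing governs)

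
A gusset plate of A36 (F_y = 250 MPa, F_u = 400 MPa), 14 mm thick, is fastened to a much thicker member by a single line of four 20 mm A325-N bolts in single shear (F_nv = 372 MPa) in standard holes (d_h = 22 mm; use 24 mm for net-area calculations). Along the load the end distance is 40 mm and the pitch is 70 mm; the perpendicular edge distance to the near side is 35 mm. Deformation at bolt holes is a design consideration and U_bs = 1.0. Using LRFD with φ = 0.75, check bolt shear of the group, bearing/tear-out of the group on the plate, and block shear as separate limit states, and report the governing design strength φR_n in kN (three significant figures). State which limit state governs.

Bolt shear: A_b = π·20²/4 = 314.2 mm²; R_n = 372 × 314.2 × 4 × 1 / 1000 = 467.5 kN → 0.75 × 467.5 = 351 kN.
Bearing: edge l_c = 29, r_n = 194.9 kN; interior l_c = 48, r_n = 268.8 kN; R_n = 194.9 + 3·268.8 = 1001 kN → 751 kN.
Block shear: A_gv = 3500, A_nv = 2324, A_nt = 322 mm²; R_n = min(0.6F_uA_nv, 0.6F_yA_gv) + U_bs·F_u·A_nt = 653.8 kN → 490 kN.
Bolt shear governs: 351 kN.

351 kN (bolt shear governs)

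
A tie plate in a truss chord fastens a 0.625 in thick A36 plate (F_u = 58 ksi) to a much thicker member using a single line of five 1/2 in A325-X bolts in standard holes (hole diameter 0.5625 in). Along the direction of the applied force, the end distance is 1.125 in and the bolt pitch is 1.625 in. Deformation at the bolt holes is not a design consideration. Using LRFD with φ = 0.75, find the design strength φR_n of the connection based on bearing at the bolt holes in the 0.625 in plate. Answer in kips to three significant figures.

198 kips

Per bolt r_n = 1.5 l_c t F_u ≤ 3.0 d t F_u; upper limit = 3.0 × 0.5 × 0.625 × 58 = 54.38 kips.
Edge bolt: l_c = 1.125 − 0.5625/2 = 0.8438 in → 1.5 × 0.8438 × 0.625 × 58 = 45.88 → r_n = 45.88 kips.
Interior bolts: l_c = 1.625 − 0.5625 = 1.062 in → 1.5 × 1.062 × 0.625 × 58 = 57.77 → r_n = 54.38 kips.
R_n = 1 × 45.88 + 4 × 54.38 = 263.4 kips.
Design strength φR_n = 0.75 × 263.4 = 198 kips.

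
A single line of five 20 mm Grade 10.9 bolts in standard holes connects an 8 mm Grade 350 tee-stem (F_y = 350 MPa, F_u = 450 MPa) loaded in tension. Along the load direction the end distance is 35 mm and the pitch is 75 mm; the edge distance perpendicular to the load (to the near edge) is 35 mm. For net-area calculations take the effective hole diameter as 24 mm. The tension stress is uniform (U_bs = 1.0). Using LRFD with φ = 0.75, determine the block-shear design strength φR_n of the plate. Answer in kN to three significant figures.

Shear plane L_v = 35 + 4·75 = 335 mm; A_gv = 335 × 8 = 2680 mm².
A_nv = (335 − 4.5·24) × 8 = 1816 mm².
A_nt = (35 − 0.5·24) × 8 = 184 mm².
0.6 F_u A_nv = 490.3 kN; 0.6 F_y A_gv = 562.8 kN → shear rupture governs the shear term.
R_n = 490.3 + 1.0 × 450 × 184 / 1000 = 573.1 kN.
Design strength φR_n = 0.75 × 573.1 = 430 kN.

430 kN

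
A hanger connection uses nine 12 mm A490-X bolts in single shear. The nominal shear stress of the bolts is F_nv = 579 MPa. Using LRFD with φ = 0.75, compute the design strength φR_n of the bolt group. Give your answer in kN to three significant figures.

442 kN

A_b = π × 12² / 4 = 113.1 mm².
R_n = F_nv · A_b · n · n_s = 579 × 113.1 × 9 × 1 / 1000 = 589.4 kN.
Design strength φR_n = 0.75 × 589.4 = 442 kN.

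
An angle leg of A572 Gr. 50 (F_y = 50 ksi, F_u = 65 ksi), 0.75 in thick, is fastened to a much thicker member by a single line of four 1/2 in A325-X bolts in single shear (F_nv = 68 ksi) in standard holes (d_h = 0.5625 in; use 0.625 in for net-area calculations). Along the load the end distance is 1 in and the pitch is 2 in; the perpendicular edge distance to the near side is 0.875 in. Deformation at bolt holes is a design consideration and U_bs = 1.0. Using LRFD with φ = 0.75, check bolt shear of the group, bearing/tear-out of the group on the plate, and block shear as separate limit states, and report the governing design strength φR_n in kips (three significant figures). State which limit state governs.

Bolt shear: A_b = π·0.5²/4 = 0.1963 in²; R_n = 68 × 0.1963 × 4 × 1 = 53.41 kips → 0.75 × 53.41 = 40.1 kips.
Bearing: edge l_c = 0.7188, r_n = 42.05 kips; interior l_c = 1.438, r_n = 58.5 kips; R_n = 42.05 + 3·58.5 = 217.5 kips → 163 kips.
Block shear: A_gv = 5.25, A_nv = 3.609, A_nt = 0.4219 in²; R_n = min(0.6F_uA_nv, 0.6F_yA_gv) + U_bs·F_u·A_nt = 168.2 kips → 126 kips.
Bolt shear governs: 40.1 kips.

40.1 kips (bolt shear governs)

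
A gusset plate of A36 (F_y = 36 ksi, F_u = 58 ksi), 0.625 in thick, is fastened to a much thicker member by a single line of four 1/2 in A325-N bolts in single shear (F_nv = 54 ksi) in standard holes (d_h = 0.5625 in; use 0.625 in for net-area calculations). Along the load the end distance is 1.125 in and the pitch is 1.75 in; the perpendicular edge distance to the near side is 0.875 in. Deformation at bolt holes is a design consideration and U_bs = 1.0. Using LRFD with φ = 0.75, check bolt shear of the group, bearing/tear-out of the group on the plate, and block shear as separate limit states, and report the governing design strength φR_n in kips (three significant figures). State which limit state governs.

Bolt shear: A_b = π·0.5²/4 = 0.1963 in²; R_n = 54 × 0.1963 × 4 × 1 = 42.41 kips → 0.75 × 42.41 = 31.8 kips.
Bearing: edge l_c = 0.8438, r_n = 36.7 kips; interior l_c = 1.188, r_n = 43.5 kips; R_n = 36.7 + 3·43.5 = 167.2 kips → 125 kips.
Block shear: A_gv = 3.984, A_nv = 2.617, A_nt = 0.3516 in²; R_n = min(0.6F_uA_nv, 0.6F_yA_gv) + U_bs·F_u·A_nt = 106.5 kips → 79.8 kips.
Bolt shear governs: 31.8 kips.

31.8 kips (bolt shear governs)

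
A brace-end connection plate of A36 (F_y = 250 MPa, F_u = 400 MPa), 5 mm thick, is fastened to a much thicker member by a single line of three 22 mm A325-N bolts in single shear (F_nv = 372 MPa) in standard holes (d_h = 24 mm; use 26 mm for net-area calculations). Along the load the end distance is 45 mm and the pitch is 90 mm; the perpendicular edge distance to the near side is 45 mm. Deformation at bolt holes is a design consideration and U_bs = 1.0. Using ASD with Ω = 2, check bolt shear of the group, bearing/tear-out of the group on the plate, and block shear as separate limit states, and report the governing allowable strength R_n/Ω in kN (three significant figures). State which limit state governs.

116 kN (block shear governs)

Bolt shear: A_b = π·22²/4 = 380.1 mm²; R_n = 372 × 380.1 × 3 × 1 / 1000 = 424.2 kN → 424.2 / 2 = 212 kN.
Bearing: edge l_c = 33, r_n = 79.2 kN; interior l_c = 66, r_n = 105.6 kN; R_n = 79.2 + 2·105.6 = 290.4 kN → 145 kN.
Block shear: A_gv = 1125, A_nv = 800, A_nt = 160 mm²; R_n = min(0.6F_uA_nv, 0.6F_yA_gv) + U_bs·F_u·A_nt = 232.8 kN → 116 kN.
Block shear governs: 116 kN.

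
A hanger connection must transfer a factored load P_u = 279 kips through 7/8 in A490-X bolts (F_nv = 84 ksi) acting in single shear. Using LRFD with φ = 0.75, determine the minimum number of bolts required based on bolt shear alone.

8 bolts

A_b = π·0.875²/4 = 0.6013 in².
Per-bolt design strength φR_n = 0.75 × 84 × 0.6013 × 1 = 37.88 kips.
n ≥ 279 / 37.88 = 7.365 → use 8 bolts.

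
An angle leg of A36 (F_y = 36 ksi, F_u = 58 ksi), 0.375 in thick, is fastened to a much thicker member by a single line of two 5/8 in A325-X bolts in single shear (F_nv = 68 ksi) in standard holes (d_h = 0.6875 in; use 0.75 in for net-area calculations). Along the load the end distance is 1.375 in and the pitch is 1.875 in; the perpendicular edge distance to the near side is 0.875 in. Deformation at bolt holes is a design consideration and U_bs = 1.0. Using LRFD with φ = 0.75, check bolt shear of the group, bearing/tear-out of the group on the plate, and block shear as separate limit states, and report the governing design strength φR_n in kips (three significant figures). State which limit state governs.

Bolt shear: A_b = π·0.625²/4 = 0.3068 in²; R_n = 68 × 0.3068 × 2 × 1 = 41.72 kips → 0.75 × 41.72 = 31.3 kips.
Bearing: edge l_c = 1.031, r_n = 26.92 kips; interior l_c = 1.188, r_n = 30.99 kips; R_n = 26.92 + 1·30.99 = 57.91 kips → 43.4 kips.
Block shear: A_gv = 1.219, A_nv = 0.7969, A_nt = 0.1875 in²; R_n = min(0.6F_uA_nv, 0.6F_yA_gv) + U_bs·F_u·A_nt = 37.2 kips → 27.9 kips.
Block shear governs: 27.9 kips.

27.9 kips (block shear governs)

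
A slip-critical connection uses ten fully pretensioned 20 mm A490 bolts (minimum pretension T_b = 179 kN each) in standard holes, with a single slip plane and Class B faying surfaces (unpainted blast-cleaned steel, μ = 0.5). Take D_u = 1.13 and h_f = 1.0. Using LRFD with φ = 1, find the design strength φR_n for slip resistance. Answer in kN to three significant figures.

1010 kN

R_n = μ · D_u · h_f · T_b · n_s · n_b = 0.5 × 1.13 × 1.0 × 179 × 1 × 10 = 1011 kN.
Design strength φR_n = 1 × 1011 = 1010 kN.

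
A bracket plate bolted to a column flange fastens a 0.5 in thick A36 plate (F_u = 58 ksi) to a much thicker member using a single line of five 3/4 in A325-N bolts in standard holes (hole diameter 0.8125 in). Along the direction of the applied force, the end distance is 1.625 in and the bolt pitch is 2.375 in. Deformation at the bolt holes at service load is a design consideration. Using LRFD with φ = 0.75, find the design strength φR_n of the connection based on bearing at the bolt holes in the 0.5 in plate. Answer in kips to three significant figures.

Per bolt r_n = 1.2 l_c t F_u ≤ 2.4 d t F_u; upper limit = 2.4 × 0.75 × 0.5 × 58 = 52.2 kips.
Edge bolt: l_c = 1.625 − 0.8125/2 = 1.219 in → 1.2 × 1.219 × 0.5 × 58 = 42.41 → r_n = 42.41 kips.
Interior bolts: l_c = 2.375 − 0.8125 = 1.562 in → 1.2 × 1.562 × 0.5 × 58 = 54.38 → r_n = 52.2 kips.
R_n = 1 × 42.41 + 4 × 52.2 = 251.2 kips.
Design strength φR_n = 0.75 × 251.2 = 188 kips.

188 kips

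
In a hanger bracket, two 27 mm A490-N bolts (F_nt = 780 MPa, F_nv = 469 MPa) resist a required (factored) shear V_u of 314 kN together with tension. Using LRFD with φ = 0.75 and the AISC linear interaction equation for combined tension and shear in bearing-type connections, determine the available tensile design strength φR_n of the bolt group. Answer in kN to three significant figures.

349 kN

A_b = π·27²/4 = 572.6 mm²; f_rv = 314 × 1000 / (2 × 572.6) = 274.2 MPa.
F'_nt = 1.3 F_nt − (F_nt / φF_nv) f_rv = 1.3·780 − (780/(0.75·469))·274.2 = 405.9 MPa, capped at F_nt → F'_nt = 405.9 MPa.
R_n = F'_nt · A_b · n = 405.9 × 572.6 × 2 / 1000 = 464.9 kN.
Design strength φR_n = 0.75 × 464.9 = 349 kN.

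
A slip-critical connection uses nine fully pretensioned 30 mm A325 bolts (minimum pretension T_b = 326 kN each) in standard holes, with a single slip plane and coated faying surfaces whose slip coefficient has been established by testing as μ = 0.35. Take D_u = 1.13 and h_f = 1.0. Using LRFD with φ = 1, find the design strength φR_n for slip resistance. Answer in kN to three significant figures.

R_n = μ · D_u · h_f · T_b · n_s · n_b = 0.35 × 1.13 × 1.0 × 326 × 1 × 9 = 1160 kN.
Design strength φR_n = 1 × 1160 = 1160 kN.

1160 kN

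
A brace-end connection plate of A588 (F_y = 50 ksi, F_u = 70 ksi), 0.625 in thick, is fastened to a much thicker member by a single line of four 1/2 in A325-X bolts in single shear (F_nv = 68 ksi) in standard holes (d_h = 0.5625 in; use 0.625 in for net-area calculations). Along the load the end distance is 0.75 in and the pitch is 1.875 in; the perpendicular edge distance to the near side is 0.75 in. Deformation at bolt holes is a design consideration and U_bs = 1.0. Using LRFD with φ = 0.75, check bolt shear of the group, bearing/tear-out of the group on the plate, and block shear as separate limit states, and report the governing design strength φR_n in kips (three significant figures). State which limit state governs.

40.1 kips (bolt shear governs)

Bolt shear: A_b = π·0.5²/4 = 0.1963 in²; R_n = 68 × 0.1963 × 4 × 1 = 53.41 kips → 0.75 × 53.41 = 40.1 kips.
Bearing: edge l_c = 0.4688, r_n = 24.61 kips; interior l_c = 1.312, r_n = 52.5 kips; R_n = 24.61 + 3·52.5 = 182.1 kips → 137 kips.
Block shear: A_gv = 3.984, A_nv = 2.617, A_nt = 0.2734 in²; R_n = min(0.6F_uA_nv, 0.6F_yA_gv) + U_bs·F_u·A_nt = 129.1 kips → 96.8 kips.
Bolt shear governs: 40.1 kips.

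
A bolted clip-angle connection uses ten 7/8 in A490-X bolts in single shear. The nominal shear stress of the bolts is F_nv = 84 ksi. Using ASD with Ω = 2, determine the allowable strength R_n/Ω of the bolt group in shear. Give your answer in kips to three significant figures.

A_b = π × 0.875² / 4 = 0.6013 in².
R_n = F_nv · A_b · n · n_s = 84 × 0.6013 × 10 × 1 = 505.1 kips.
Allowable strength R_n/Ω = 505.1 / 2 = 253 kips.

253 kips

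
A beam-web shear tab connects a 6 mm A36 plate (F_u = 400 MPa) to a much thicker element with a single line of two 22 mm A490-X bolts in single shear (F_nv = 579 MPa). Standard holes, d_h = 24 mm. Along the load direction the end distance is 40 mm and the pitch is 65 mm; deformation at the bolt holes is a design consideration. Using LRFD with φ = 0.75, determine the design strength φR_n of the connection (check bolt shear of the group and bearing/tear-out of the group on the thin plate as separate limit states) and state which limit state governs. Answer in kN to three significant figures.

149 kN (bearing governs)

Bolt shear: A_b = π·22²/4 = 380.1 mm²; R_n = 579 × 380.1 × 2 × 1 / 1000 = 440.2 kN → 0.75 × 440.2 = 330 kN.
Bearing (1.2 l_c t F_u ≤ 2.4 d t F_u): upper limit = 2.4·22·6·400 / 1000 = 126.7 kN.
  Edge l_c = 40 − 24/2 = 28 → r_n = 80.64 kN; interior l_c = 65 − 24 = 41 → r_n = 118.1 kN.
  R_n,bearing = 1·80.64 + 1·118.1 = 198.7 kN → 0.75 × 198.7 = 149 kN.
Bearing governs: 149 kN.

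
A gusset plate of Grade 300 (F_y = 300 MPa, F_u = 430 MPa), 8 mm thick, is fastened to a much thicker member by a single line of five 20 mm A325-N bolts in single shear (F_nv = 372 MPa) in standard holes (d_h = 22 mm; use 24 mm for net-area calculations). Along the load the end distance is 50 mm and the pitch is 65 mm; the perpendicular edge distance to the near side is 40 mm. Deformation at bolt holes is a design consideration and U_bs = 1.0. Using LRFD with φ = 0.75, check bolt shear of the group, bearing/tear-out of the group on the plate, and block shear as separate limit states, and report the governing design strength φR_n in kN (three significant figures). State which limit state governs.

Bolt shear: A_b = π·20²/4 = 314.2 mm²; R_n = 372 × 314.2 × 5 × 1 / 1000 = 584.3 kN → 0.75 × 584.3 = 438 kN.
Bearing: edge l_c = 39, r_n = 161 kN; interior l_c = 43, r_n = 165.1 kN; R_n = 161 + 4·165.1 = 821.5 kN → 616 kN.
Block shear: A_gv = 2480, A_nv = 1616, A_nt = 224 mm²; R_n = min(0.6F_uA_nv, 0.6F_yA_gv) + U_bs·F_u·A_nt = 513.2 kN → 385 kN.
Block shear governs: 385 kN.

385 kN (block shear governs)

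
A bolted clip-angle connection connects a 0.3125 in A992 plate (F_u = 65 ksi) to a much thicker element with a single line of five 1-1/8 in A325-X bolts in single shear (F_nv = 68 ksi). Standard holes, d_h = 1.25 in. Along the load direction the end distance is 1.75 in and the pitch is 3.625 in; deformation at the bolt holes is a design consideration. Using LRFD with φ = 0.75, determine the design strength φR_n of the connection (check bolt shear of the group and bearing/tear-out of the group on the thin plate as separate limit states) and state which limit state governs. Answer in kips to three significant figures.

185 kips (bearing governs)

Bolt shear: A_b = π·1.125²/4 = 0.994 in²; R_n = 68 × 0.994 × 5 × 1 = 338 kips → 0.75 × 338 = 253 kips.
Bearing (1.2 l_c t F_u ≤ 2.4 d t F_u): upper limit = 2.4·1.125·0.3125·65 = 54.84 kips.
  Edge l_c = 1.75 − 1.25/2 = 1.125 → r_n = 27.42 kips; interior l_c = 3.625 − 1.25 = 2.375 → r_n = 54.84 kips.
  R_n,bearing = 1·27.42 + 4·54.84 = 246.8 kips → 0.75 × 246.8 = 185 kips.
Bearing governs: 185 kips.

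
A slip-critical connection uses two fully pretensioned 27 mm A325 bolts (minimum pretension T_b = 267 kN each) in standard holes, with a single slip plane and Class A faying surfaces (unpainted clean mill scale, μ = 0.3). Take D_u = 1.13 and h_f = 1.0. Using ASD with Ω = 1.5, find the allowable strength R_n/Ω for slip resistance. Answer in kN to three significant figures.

R_n = μ · D_u · h_f · T_b · n_s · n_b = 0.3 × 1.13 × 1.0 × 267 × 1 × 2 = 181 kN.
Allowable strength R_n/Ω = 181 / 1.5 = 121 kN.

121 kN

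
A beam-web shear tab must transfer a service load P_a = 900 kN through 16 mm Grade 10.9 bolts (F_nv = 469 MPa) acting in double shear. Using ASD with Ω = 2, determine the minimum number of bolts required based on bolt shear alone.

10 bolts

A_b = π·16²/4 = 201.1 mm².
Per-bolt allowable strength R_n/Ω = 469 × 201.1 × 2 / 1000 / 2 = 94.3 kN.
n ≥ 900 / 94.3 = 9.544 → use 10 bolts.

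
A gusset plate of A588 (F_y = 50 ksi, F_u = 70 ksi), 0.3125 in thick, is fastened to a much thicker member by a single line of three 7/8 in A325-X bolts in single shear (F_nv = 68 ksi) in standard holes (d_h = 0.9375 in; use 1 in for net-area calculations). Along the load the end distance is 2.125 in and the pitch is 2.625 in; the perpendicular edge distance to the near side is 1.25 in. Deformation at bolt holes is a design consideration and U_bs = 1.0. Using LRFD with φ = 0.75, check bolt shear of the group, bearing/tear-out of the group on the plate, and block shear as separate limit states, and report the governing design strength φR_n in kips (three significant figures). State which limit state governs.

60.3 kips (block shear governs)

Bolt shear: A_b = π·0.875²/4 = 0.6013 in²; R_n = 68 × 0.6013 × 3 × 1 = 122.7 kips → 0.75 × 122.7 = 92 kips.
Bearing: edge l_c = 1.656, r_n = 43.48 kips; interior l_c = 1.688, r_n = 44.3 kips; R_n = 43.48 + 2·44.3 = 132.1 kips → 99.1 kips.
Block shear: A_gv = 2.305, A_nv = 1.523, A_nt = 0.2344 in²; R_n = min(0.6F_uA_nv, 0.6F_yA_gv) + U_bs·F_u·A_nt = 80.39 kips → 60.3 kips.
Block shear governs: 60.3 kips.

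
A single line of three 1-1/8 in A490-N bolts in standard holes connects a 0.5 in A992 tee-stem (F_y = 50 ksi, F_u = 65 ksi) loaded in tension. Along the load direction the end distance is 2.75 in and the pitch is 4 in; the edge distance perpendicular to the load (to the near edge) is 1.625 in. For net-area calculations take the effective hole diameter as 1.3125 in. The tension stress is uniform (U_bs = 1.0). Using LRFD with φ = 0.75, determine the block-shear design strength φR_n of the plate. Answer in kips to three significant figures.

133 kips

Shear plane L_v = 2.75 + 2·4 = 10.75 in; A_gv = 10.75 × 0.5 = 5.375 in².
A_nv = (10.75 − 2.5·1.3125) × 0.5 = 3.734 in².
A_nt = (1.625 − 0.5·1.3125) × 0.5 = 0.4844 in².
0.6 F_u A_nv = 145.6 kips; 0.6 F_y A_gv = 161.2 kips → shear rupture governs the shear term.
R_n = 145.6 + 1.0 × 65 × 0.4844 = 177.1 kips.
Design strength φR_n = 0.75 × 177.1 = 133 kips.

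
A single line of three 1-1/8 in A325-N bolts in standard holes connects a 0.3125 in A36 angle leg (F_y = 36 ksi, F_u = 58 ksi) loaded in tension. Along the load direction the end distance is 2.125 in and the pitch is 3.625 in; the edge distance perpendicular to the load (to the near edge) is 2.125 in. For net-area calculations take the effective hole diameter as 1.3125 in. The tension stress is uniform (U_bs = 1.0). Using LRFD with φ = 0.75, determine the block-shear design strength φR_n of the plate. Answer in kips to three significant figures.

67.4 kips

Shear plane L_v = 2.125 + 2·3.625 = 9.375 in; A_gv = 9.375 × 0.3125 = 2.93 in².
A_nv = (9.375 − 2.5·1.3125) × 0.3125 = 1.904 in².
A_nt = (2.125 − 0.5·1.3125) × 0.3125 = 0.459 in².
0.6 F_u A_nv = 66.27 kips; 0.6 F_y A_gv = 63.28 kips → shear yielding governs the shear term.
R_n = 63.28 + 1.0 × 58 × 0.459 = 89.9 kips.
Design strength φR_n = 0.75 × 89.9 = 67.4 kips.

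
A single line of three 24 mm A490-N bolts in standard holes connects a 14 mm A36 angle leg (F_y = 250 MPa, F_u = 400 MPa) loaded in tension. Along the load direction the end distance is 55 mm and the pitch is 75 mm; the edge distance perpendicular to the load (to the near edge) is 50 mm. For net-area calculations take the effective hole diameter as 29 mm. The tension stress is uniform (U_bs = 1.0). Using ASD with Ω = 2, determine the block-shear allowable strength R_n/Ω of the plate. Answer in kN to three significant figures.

Shear plane L_v = 55 + 2·75 = 205 mm; A_gv = 205 × 14 = 2870 mm².
A_nv = (205 − 2.5·29) × 14 = 1855 mm².
A_nt = (50 − 0.5·29) × 14 = 497 mm².
0.6 F_u A_nv = 445.2 kN; 0.6 F_y A_gv = 430.5 kN → shear yielding governs the shear term.
R_n = 430.5 + 1.0 × 400 × 497 / 1000 = 629.3 kN.
Allowable strength R_n/Ω = 629.3 / 2 = 315 kN.

315 kN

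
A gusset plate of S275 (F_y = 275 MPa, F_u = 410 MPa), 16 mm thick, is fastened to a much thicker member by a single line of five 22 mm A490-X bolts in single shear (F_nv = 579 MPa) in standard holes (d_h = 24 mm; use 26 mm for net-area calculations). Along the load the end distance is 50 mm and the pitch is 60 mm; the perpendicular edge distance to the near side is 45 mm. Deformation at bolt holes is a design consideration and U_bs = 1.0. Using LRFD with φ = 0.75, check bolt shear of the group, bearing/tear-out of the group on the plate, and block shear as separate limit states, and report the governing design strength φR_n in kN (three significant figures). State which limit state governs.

668 kN (block shear governs)

Bolt shear: A_b = π·22²/4 = 380.1 mm²; R_n = 579 × 380.1 × 5 × 1 / 1000 = 1100 kN → 0.75 × 1100 = 825 kN.
Bearing: edge l_c = 38, r_n = 299.1 kN; interior l_c = 36, r_n = 283.4 kN; R_n = 299.1 + 4·283.4 = 1433 kN → 1070 kN.
Block shear: A_gv = 4640, A_nv = 2768, A_nt = 512 mm²; R_n = min(0.6F_uA_nv, 0.6F_yA_gv) + U_bs·F_u·A_nt = 890.8 kN → 668 kN.
Block shear governs: 668 kN.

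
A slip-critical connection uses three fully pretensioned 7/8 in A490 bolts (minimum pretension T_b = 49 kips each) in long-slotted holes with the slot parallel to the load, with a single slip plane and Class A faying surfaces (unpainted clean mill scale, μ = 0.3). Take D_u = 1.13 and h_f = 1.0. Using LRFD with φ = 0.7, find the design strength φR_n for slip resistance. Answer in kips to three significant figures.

34.9 kips

R_n = μ · D_u · h_f · T_b · n_s · n_b = 0.3 × 1.13 × 1.0 × 49 × 1 × 3 = 49.83 kips.
Design strength φR_n = 0.7 × 49.83 = 34.9 kips.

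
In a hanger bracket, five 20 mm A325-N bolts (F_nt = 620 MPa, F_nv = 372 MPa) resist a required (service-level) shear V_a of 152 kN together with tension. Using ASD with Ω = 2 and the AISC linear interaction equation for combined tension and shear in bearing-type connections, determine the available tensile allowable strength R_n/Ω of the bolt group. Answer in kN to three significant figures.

380 kN

A_b = π·20²/4 = 314.2 mm²; f_rv = 152 × 1000 / (5 × 314.2) = 96.77 MPa.
F'_nt = 1.3 F_nt − (Ω F_nt / F_nv) f_rv = 1.3·620 − (2·620/372)·96.77 = 483.4 MPa, capped at F_nt → F'_nt = 483.4 MPa.
R_n = F'_nt · A_b · n = 483.4 × 314.2 × 5 / 1000 = 759.4 kN.
Allowable strength R_n/Ω = 759.4 / 2 = 380 kN.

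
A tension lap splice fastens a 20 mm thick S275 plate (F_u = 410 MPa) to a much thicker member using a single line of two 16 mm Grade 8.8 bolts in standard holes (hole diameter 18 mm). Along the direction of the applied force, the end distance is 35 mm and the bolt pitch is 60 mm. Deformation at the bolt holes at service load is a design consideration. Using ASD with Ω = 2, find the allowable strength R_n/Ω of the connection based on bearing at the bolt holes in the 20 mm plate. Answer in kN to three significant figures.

Per bolt r_n = 1.2 l_c t F_u ≤ 2.4 d t F_u; upper limit = 2.4 × 16 × 20 × 410 / 1000 = 314.9 kN.
Edge bolt: l_c = 35 − 18/2 = 26 mm → 1.2 × 26 × 20 × 410 / 1000 = 255.8 → r_n = 255.8 kN.
Interior bolts: l_c = 60 − 18 = 42 mm → 1.2 × 42 × 20 × 410 / 1000 = 413.3 → r_n = 314.9 kN.
R_n = 1 × 255.8 + 1 × 314.9 = 570.7 kN.
Allowable strength R_n/Ω = 570.7 / 2 = 285 kN.

285 kN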